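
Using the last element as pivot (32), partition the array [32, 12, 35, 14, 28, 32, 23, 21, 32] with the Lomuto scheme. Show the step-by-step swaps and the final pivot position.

Lomuto partition with pivot = 32:

Initial array: [32, 12, 35, 14, 28, 32, 23, 21, 32]

arr[0]=32 <= 32: swap with position 0, array becomes [32, 12, 35, 14, 28, 32, 23, 21, 32]
arr[1]=12 <= 32: swap with position 1, array becomes [32, 12, 35, 14, 28, 32, 23, 21, 32]
arr[2]=35 > 32: no swap
arr[3]=14 <= 32: swap with position 2, array becomes [32, 12, 14, 35, 28, 32, 23, 21, 32]
arr[4]=28 <= 32: swap with position 3, array becomes [32, 12, 14, 28, 35, 32, 23, 21, 32]
arr[5]=32 <= 32: swap with position 4, array becomes [32, 12, 14, 28, 32, 35, 23, 21, 32]
arr[6]=23 <= 32: swap with position 5, array becomes [32, 12, 14, 28, 32, 23, 35, 21, 32]
arr[7]=21 <= 32: swap with position 6, array becomes [32, 12, 14, 28, 32, 23, 21, 35, 32]

Place pivot at position 7: [32, 12, 14, 28, 32, 23, 21, 32, 35]
Pivot position: 7

After partitioning with pivot 32, the array becomes [32, 12, 14, 28, 32, 23, 21, 32, 35]. The pivot is placed at index 7. All elements to the left of the pivot are <= 32, and all elements to the right are > 32.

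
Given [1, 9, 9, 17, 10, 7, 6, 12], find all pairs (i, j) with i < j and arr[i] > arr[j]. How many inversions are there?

Finding inversions in [1, 9, 9, 17, 10, 7, 6, 12]:

(1, 5): arr[1]=9 > arr[5]=7
(1, 6): arr[1]=9 > arr[6]=6
(2, 5): arr[2]=9 > arr[5]=7
(2, 6): arr[2]=9 > arr[6]=6
(3, 4): arr[3]=17 > arr[4]=10
(3, 5): arr[3]=17 > arr[5]=7
(3, 6): arr[3]=17 > arr[6]=6
(3, 7): arr[3]=17 > arr[7]=12
(4, 5): arr[4]=10 > arr[5]=7
(4, 6): arr[4]=10 > arr[6]=6
(5, 6): arr[5]=7 > arr[6]=6

Total inversions: 11

The array has 11 inversion(s): (1,5), (1,6), (2,5), (2,6), (3,4), (3,5), (3,6), (3,7), (4,5), (4,6), (5,6). Each pair (i,j) satisfies i < j and arr[i] > arr[j].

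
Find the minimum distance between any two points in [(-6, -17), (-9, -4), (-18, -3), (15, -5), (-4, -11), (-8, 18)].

Computing all pairwise distances among 6 points:

d((-6, -17), (-9, -4)) = 13.3417
d((-6, -17), (-18, -3)) = 18.4391
d((-6, -17), (15, -5)) = 24.1868
d((-6, -17), (-4, -11)) = 6.3246 <-- minimum
d((-6, -17), (-8, 18)) = 35.0571
d((-9, -4), (-18, -3)) = 9.0554
d((-9, -4), (15, -5)) = 24.0208
d((-9, -4), (-4, -11)) = 8.6023
d((-9, -4), (-8, 18)) = 22.0227
d((-18, -3), (15, -5)) = 33.0606
d((-18, -3), (-4, -11)) = 16.1245
d((-18, -3), (-8, 18)) = 23.2594
d((15, -5), (-4, -11)) = 19.9249
d((15, -5), (-8, 18)) = 32.5269
d((-4, -11), (-8, 18)) = 29.2746

Closest pair: (-6, -17) and (-4, -11) with distance 6.3246

The closest pair is (-6, -17) and (-4, -11) with Euclidean distance 6.3246. For 6 points, brute-force pairwise comparison is shown above. For large n, the divide-and-conquer algorithm (sort by x, recurse on halves, check the dividing strip) achieves O(n log n).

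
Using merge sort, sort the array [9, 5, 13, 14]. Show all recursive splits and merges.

Merge sort trace:

Split: [9, 5, 13, 14] -> [9, 5] and [13, 14]
  Split: [9, 5] -> [9] and [5]
  Merge: [9] + [5] -> [5, 9]
  Split: [13, 14] -> [13] and [14]
  Merge: [13] + [14] -> [13, 14]
Merge: [5, 9] + [13, 14] -> [5, 9, 13, 14]

Final sorted array: [5, 9, 13, 14]

The merge sort proceeds by recursively splitting the array and merging sorted halves.
After all merges, the sorted array is [5, 9, 13, 14].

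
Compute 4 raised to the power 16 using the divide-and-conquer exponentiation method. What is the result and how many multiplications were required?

Computing 4^16 by squaring (build up from 4^1; each line after the first costs one multiplication):

4^1 = 4
4^2 = (4^1)^2 = 4^2 = 16
4^4 = (4^2)^2 = 16^2 = 256
4^8 = (4^4)^2 = 256^2 = 65536
4^16 = (4^8)^2 = 65536^2 = 4294967296

Result: 4294967296
Multiplications needed: 4 (4 lines after 4^1)

4^16 = 4294967296. Using exponentiation by squaring, this requires 4 multiplications. The key idea: if the exponent is even, square the half-power; if odd, multiply by the base once.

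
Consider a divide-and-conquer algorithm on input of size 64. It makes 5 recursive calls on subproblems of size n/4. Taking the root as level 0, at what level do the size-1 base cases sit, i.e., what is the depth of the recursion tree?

For divide and conquer with division factor 4:

Problem sizes at each level:
Level 0: 64
Level 1: 16
Level 2: 4
Level 3: 1

The root is level 0 and the size-1 base case is level 3 (the tree spans levels 0 through 3, i.e. 4 levels counting the root), so the depth is the number of divisions: log_4(64) = 3

The recursion tree depth is log_4(64) = 3. At each level, the problem size is divided by 4, so it takes 3 divisions to reduce to a base case of size 1. The algorithm makes 5 recursive calls at each level.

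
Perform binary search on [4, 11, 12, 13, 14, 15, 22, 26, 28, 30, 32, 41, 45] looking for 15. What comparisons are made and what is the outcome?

Binary search for 15 in [4, 11, 12, 13, 14, 15, 22, 26, 28, 30, 32, 41, 45]:

lo=0, hi=12, mid=6, arr[mid]=22 -> 22 > 15, search left half
lo=0, hi=5, mid=2, arr[mid]=12 -> 12 < 15, search right half
lo=3, hi=5, mid=4, arr[mid]=14 -> 14 < 15, search right half
lo=5, hi=5, mid=5, arr[mid]=15 -> Found target at index 5!

Binary search finds 15 at index 5 after 4 comparisons. The search repeatedly halves the search space by comparing with the middle element.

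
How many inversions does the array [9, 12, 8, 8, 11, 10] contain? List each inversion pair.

Finding inversions in [9, 12, 8, 8, 11, 10]:

(0, 2): arr[0]=9 > arr[2]=8
(0, 3): arr[0]=9 > arr[3]=8
(1, 2): arr[1]=12 > arr[2]=8
(1, 3): arr[1]=12 > arr[3]=8
(1, 4): arr[1]=12 > arr[4]=11
(1, 5): arr[1]=12 > arr[5]=10
(4, 5): arr[4]=11 > arr[5]=10

Total inversions: 7

The array has 7 inversion(s): (0,2), (0,3), (1,2), (1,3), (1,4), (1,5), (4,5). Each pair (i,j) satisfies i < j and arr[i] > arr[j].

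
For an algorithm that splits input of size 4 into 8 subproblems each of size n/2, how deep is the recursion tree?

For divide and conquer with division factor 2:

Problem sizes at each level:
Level 0: 4
Level 1: 2
Level 2: 1

The root is level 0 and the size-1 base case is level 2 (the tree spans levels 0 through 2, i.e. 3 levels counting the root), so the depth is the number of divisions: log_2(4) = 2

The recursion tree depth is log_2(4) = 2. At each level, the problem size is divided by 2, so it takes 2 divisions to reduce to a base case of size 1. The algorithm makes 8 recursive calls at each level.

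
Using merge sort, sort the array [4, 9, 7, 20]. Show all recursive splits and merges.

Merge sort trace:

Split: [4, 9, 7, 20] -> [4, 9] and [7, 20]
  Split: [4, 9] -> [4] and [9]
  Merge: [4] + [9] -> [4, 9]
  Split: [7, 20] -> [7] and [20]
  Merge: [7] + [20] -> [7, 20]
Merge: [4, 9] + [7, 20] -> [4, 7, 9, 20]

Final sorted array: [4, 7, 9, 20]

The merge sort proceeds by recursively splitting the array and merging sorted halves.
After all merges, the sorted array is [4, 7, 9, 20].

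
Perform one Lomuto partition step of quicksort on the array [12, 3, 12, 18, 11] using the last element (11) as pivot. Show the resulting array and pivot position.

Lomuto partition with pivot = 11:

Initial array: [12, 3, 12, 18, 11]

arr[0]=12 > 11: no swap
arr[1]=3 <= 11: swap with position 0, array becomes [3, 12, 12, 18, 11]
arr[2]=12 > 11: no swap
arr[3]=18 > 11: no swap

Place pivot at position 1: [3, 11, 12, 18, 12]
Pivot position: 1

After partitioning with pivot 11, the array becomes [3, 11, 12, 18, 12]. The pivot is placed at index 1. All elements to the left of the pivot are <= 11, and all elements to the right are > 11.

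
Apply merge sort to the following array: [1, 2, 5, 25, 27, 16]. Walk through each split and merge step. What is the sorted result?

Merge sort trace:

Split: [1, 2, 5, 25, 27, 16] -> [1, 2, 5] and [25, 27, 16]
  Split: [1, 2, 5] -> [1] and [2, 5]
    Split: [2, 5] -> [2] and [5]
    Merge: [2] + [5] -> [2, 5]
  Merge: [1] + [2, 5] -> [1, 2, 5]
  Split: [25, 27, 16] -> [25] and [27, 16]
    Split: [27, 16] -> [27] and [16]
    Merge: [27] + [16] -> [16, 27]
  Merge: [25] + [16, 27] -> [16, 25, 27]
Merge: [1, 2, 5] + [16, 25, 27] -> [1, 2, 5, 16, 25, 27]

Final sorted array: [1, 2, 5, 16, 25, 27]

The merge sort proceeds by recursively splitting the array and merging sorted halves.
After all merges, the sorted array is [1, 2, 5, 16, 25, 27].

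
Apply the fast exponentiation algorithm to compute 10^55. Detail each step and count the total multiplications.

Computing 10^55 by squaring (build up from 10^1; each line after the first costs one multiplication):

10^1 = 10
10^2 = (10^1)^2 = 10^2 = 100
10^3 = 10 * 10^2 = 10 * 100 = 1000
10^6 = (10^3)^2 = 1000^2 = 1000000
10^12 = (10^6)^2 = 1000000^2 = 1000000000000
10^13 = 10 * 10^12 = 10 * 1000000000000 = 10000000000000
10^26 = (10^13)^2 = 10000000000000^2 = 100000000000000000000000000
10^27 = 10 * 10^26 = 10 * 100000000000000000000000000 = 1000000000000000000000000000
10^54 = (10^27)^2 = 1000000000000000000000000000^2 = 1000000000000000000000000000000000000000000000000000000
10^55 = 10 * 10^54 = 10 * 1000000000000000000000000000000000000000000000000000000 = 10000000000000000000000000000000000000000000000000000000

Result: 10000000000000000000000000000000000000000000000000000000
Multiplications needed: 9 (9 lines after 10^1)

10^55 = 10000000000000000000000000000000000000000000000000000000. Using exponentiation by squaring, this requires 9 multiplications. The key idea: if the exponent is even, square the half-power; if odd, multiply by the base once.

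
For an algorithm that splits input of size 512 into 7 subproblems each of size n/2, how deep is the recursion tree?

For divide and conquer with division factor 2:

Problem sizes at each level:
Level 0: 512
Level 1: 256
Level 2: 128
Level 3: 64
Level 4: 32
Level 5: 16
Level 6: 8
Level 7: 4
Level 8: 2
Level 9: 1

The root is level 0 and the size-1 base case is level 9 (the tree spans levels 0 through 9, i.e. 10 levels counting the root), so the depth is the number of divisions: log_2(512) = 9

The recursion tree depth is log_2(512) = 9. At each level, the problem size is divided by 2, so it takes 9 divisions to reduce to a base case of size 1. The algorithm makes 7 recursive calls at each level.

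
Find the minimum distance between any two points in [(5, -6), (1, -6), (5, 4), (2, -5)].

Computing all pairwise distances among 4 points:

d((5, -6), (1, -6)) = 4.0
d((5, -6), (5, 4)) = 10.0
d((5, -6), (2, -5)) = 3.1623
d((1, -6), (5, 4)) = 10.7703
d((1, -6), (2, -5)) = 1.4142 <-- minimum
d((5, 4), (2, -5)) = 9.4868

Closest pair: (1, -6) and (2, -5) with distance 1.4142

The closest pair is (1, -6) and (2, -5) with Euclidean distance 1.4142. For 4 points, brute-force pairwise comparison is shown above. For large n, the divide-and-conquer algorithm (sort by x, recurse on halves, check the dividing strip) achieves O(n log n).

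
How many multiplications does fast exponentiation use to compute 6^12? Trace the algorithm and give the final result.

Computing 6^12 by squaring (build up from 6^1; each line after the first costs one multiplication):

6^1 = 6
6^2 = (6^1)^2 = 6^2 = 36
6^3 = 6 * 6^2 = 6 * 36 = 216
6^6 = (6^3)^2 = 216^2 = 46656
6^12 = (6^6)^2 = 46656^2 = 2176782336

Result: 2176782336
Multiplications needed: 4 (4 lines after 6^1)

6^12 = 2176782336. Using exponentiation by squaring, this requires 4 multiplications. The key idea: if the exponent is even, square the half-power; if odd, multiply by the base once.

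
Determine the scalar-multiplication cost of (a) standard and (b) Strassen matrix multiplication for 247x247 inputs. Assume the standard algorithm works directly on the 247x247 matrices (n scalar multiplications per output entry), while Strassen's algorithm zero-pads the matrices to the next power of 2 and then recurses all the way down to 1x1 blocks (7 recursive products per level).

Matrix multiplication for 247x247 matrices:

Strassen's algorithm requires power-of-2 dimensions. Pad 247x247 to 256x256 (next power of 2).

Standard algorithm: 247^3 = 15069223 multiplications
Strassen's algorithm: 7^(log2(256)) = 7^8 = 5764801 multiplications
Savings: 15069223 - 5764801 = 9304422 multiplications

Standard: 15069223 multiplications (247^3). Strassen: 5764801 multiplications (7^8, after padding to 256x256). Strassen reduces 8 recursive multiplications to 7 at each level.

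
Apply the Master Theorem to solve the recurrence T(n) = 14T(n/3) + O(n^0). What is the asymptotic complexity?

Master Theorem for T(n) = 14T(n/3) + O(n^0):

a = 14, b = 3, c = 0
log_b(a) = log_3(14) = 2.4022

Case 1: c = 0 < log_3(14) = 2.4022
T(n) = O(n^(log_3 14))

For T(n) = 14T(n/3) + O(n^0): log_3(14) = 2.4022. This is Case 1 of the Master Theorem (c < log_b(a), work dominated by leaves), giving O(n^(log_3 14)).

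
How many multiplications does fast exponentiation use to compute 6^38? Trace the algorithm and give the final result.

Computing 6^38 by squaring (build up from 6^1; each line after the first costs one multiplication):

6^1 = 6
6^2 = (6^1)^2 = 6^2 = 36
6^4 = (6^2)^2 = 36^2 = 1296
6^8 = (6^4)^2 = 1296^2 = 1679616
6^9 = 6 * 6^8 = 6 * 1679616 = 10077696
6^18 = (6^9)^2 = 10077696^2 = 101559956668416
6^19 = 6 * 6^18 = 6 * 101559956668416 = 609359740010496
6^38 = (6^19)^2 = 609359740010496^2 = 371319292745659279662190166016

Result: 371319292745659279662190166016
Multiplications needed: 7 (7 lines after 6^1)

6^38 = 371319292745659279662190166016. Using exponentiation by squaring, this requires 7 multiplications. The key idea: if the exponent is even, square the half-power; if odd, multiply by the base once.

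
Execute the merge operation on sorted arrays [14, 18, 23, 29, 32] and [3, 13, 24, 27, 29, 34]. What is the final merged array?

Merging process:

Compare 14 vs 3: take 3 from right. Merged: [3]
Compare 14 vs 13: take 13 from right. Merged: [3, 13]
Compare 14 vs 24: take 14 from left. Merged: [3, 13, 14]
Compare 18 vs 24: take 18 from left. Merged: [3, 13, 14, 18]
Compare 23 vs 24: take 23 from left. Merged: [3, 13, 14, 18, 23]
Compare 29 vs 24: take 24 from right. Merged: [3, 13, 14, 18, 23, 24]
Compare 29 vs 27: take 27 from right. Merged: [3, 13, 14, 18, 23, 24, 27]
Compare 29 vs 29: take 29 from left. Merged: [3, 13, 14, 18, 23, 24, 27, 29]
Compare 32 vs 29: take 29 from right. Merged: [3, 13, 14, 18, 23, 24, 27, 29, 29]
Compare 32 vs 34: take 32 from left. Merged: [3, 13, 14, 18, 23, 24, 27, 29, 29, 32]
Append remaining from right: [34]. Merged: [3, 13, 14, 18, 23, 24, 27, 29, 29, 32, 34]

Final merged array: [3, 13, 14, 18, 23, 24, 27, 29, 29, 32, 34]
Total comparisons: 10

The merged array is [3, 13, 14, 18, 23, 24, 27, 29, 29, 32, 34], requiring 10 comparisons. The merge step runs in O(n) time where n is the total number of elements.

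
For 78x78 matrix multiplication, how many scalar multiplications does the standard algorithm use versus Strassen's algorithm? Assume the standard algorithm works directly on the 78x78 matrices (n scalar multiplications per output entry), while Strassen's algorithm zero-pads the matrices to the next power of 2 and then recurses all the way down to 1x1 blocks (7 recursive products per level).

Matrix multiplication for 78x78 matrices:

Strassen's algorithm requires power-of-2 dimensions. Pad 78x78 to 128x128 (next power of 2).

Standard algorithm: 78^3 = 474552 multiplications
Strassen's algorithm: 7^(log2(128)) = 7^7 = 823543 multiplications
Difference: 474552 - 823543 = -348991 (Strassen uses MORE here due to padding overhead — for small or just-over-power-of-2 n, padding can outweigh the per-level savings)

Standard: 474552 multiplications (78^3). Strassen: 823543 multiplications (7^7, after padding to 128x128). Strassen reduces 8 recursive multiplications to 7 at each level.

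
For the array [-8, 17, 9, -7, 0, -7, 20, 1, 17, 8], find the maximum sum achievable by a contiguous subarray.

Using Kadane's algorithm on [-8, 17, 9, -7, 0, -7, 20, 1, 17, 8]:

Scanning through the array:
Position 1 (value 17): max_ending_here = 17, max_so_far = 17
Position 2 (value 9): max_ending_here = 26, max_so_far = 26
Position 3 (value -7): max_ending_here = 19, max_so_far = 26
Position 4 (value 0): max_ending_here = 19, max_so_far = 26
Position 5 (value -7): max_ending_here = 12, max_so_far = 26
Position 6 (value 20): max_ending_here = 32, max_so_far = 32
Position 7 (value 1): max_ending_here = 33, max_so_far = 33
Position 8 (value 17): max_ending_here = 50, max_so_far = 50
Position 9 (value 8): max_ending_here = 58, max_so_far = 58

Maximum subarray: [17, 9, -7, 0, -7, 20, 1, 17, 8]
Maximum sum: 58

The maximum subarray is [17, 9, -7, 0, -7, 20, 1, 17, 8] with sum 58. This subarray runs from index 1 to index 9.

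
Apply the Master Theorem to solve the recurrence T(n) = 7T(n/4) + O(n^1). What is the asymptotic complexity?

Master Theorem for T(n) = 7T(n/4) + O(n^1):

a = 7, b = 4, c = 1
log_b(a) = log_4(7) = 1.4037

Case 1: c = 1 < log_4(7) = 1.4037
T(n) = O(n^(log_4 7))

For T(n) = 7T(n/4) + O(n^1): log_4(7) = 1.4037. This is Case 1 of the Master Theorem (c < log_b(a), work dominated by leaves), giving O(n^(log_4 7)).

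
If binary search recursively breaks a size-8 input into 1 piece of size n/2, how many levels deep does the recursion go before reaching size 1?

For divide and conquer with division factor 2:

Problem sizes at each level:
Level 0: 8
Level 1: 4
Level 2: 2
Level 3: 1

The root is level 0 and the size-1 base case is level 3 (the tree spans levels 0 through 3, i.e. 4 levels counting the root), so the depth is the number of divisions: log_2(8) = 3

The recursion tree depth is log_2(8) = 3. At each level, the problem size is divided by 2, so it takes 3 divisions to reduce to a base case of size 1. The algorithm makes 1 recursive call at each level.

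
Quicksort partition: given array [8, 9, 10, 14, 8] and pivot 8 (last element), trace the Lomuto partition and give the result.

Lomuto partition with pivot = 8:

Initial array: [8, 9, 10, 14, 8]

arr[0]=8 <= 8: swap with position 0, array becomes [8, 9, 10, 14, 8]
arr[1]=9 > 8: no swap
arr[2]=10 > 8: no swap
arr[3]=14 > 8: no swap

Place pivot at position 1: [8, 8, 10, 14, 9]
Pivot position: 1

After partitioning with pivot 8, the array becomes [8, 8, 10, 14, 9]. The pivot is placed at index 1. All elements to the left of the pivot are <= 8, and all elements to the right are > 8.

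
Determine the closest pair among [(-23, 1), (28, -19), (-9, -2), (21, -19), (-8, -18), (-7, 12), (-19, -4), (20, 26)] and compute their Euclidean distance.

Computing all pairwise distances among 8 points:

d((-23, 1), (28, -19)) = 54.7814
d((-23, 1), (-9, -2)) = 14.3178
d((-23, 1), (21, -19)) = 48.3322
d((-23, 1), (-8, -18)) = 24.2074
d((-23, 1), (-7, 12)) = 19.4165
d((-23, 1), (-19, -4)) = 6.4031 <-- minimum
d((-23, 1), (20, 26)) = 49.7393
d((28, -19), (-9, -2)) = 40.7185
d((28, -19), (21, -19)) = 7.0
d((28, -19), (-8, -18)) = 36.0139
d((28, -19), (-7, 12)) = 46.7547
d((28, -19), (-19, -4)) = 49.3356
d((28, -19), (20, 26)) = 45.7056
d((-9, -2), (21, -19)) = 34.4819
d((-9, -2), (-8, -18)) = 16.0312
d((-9, -2), (-7, 12)) = 14.1421
d((-9, -2), (-19, -4)) = 10.198
d((-9, -2), (20, 26)) = 40.3113
d((21, -19), (-8, -18)) = 29.0172
d((21, -19), (-7, 12)) = 41.7732
d((21, -19), (-19, -4)) = 42.72
d((21, -19), (20, 26)) = 45.0111
d((-8, -18), (-7, 12)) = 30.0167
d((-8, -18), (-19, -4)) = 17.8045
d((-8, -18), (20, 26)) = 52.1536
d((-7, 12), (-19, -4)) = 20.0
d((-7, 12), (20, 26)) = 30.4138
d((-19, -4), (20, 26)) = 49.2037

Closest pair: (-23, 1) and (-19, -4) with distance 6.4031

The closest pair is (-23, 1) and (-19, -4) with Euclidean distance 6.4031. For 8 points, brute-force pairwise comparison is shown above. For large n, the divide-and-conquer algorithm (sort by x, recurse on halves, check the dividing strip) achieves O(n log n).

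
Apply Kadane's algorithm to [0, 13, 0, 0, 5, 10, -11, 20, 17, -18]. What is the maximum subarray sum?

Using Kadane's algorithm on [0, 13, 0, 0, 5, 10, -11, 20, 17, -18]:

Scanning through the array:
Position 1 (value 13): max_ending_here = 13, max_so_far = 13
Position 2 (value 0): max_ending_here = 13, max_so_far = 13
Position 3 (value 0): max_ending_here = 13, max_so_far = 13
Position 4 (value 5): max_ending_here = 18, max_so_far = 18
Position 5 (value 10): max_ending_here = 28, max_so_far = 28
Position 6 (value -11): max_ending_here = 17, max_so_far = 28
Position 7 (value 20): max_ending_here = 37, max_so_far = 37
Position 8 (value 17): max_ending_here = 54, max_so_far = 54
Position 9 (value -18): max_ending_here = 36, max_so_far = 54

Maximum subarray: [0, 13, 0, 0, 5, 10, -11, 20, 17]
Maximum sum: 54

The maximum subarray is [0, 13, 0, 0, 5, 10, -11, 20, 17] with sum 54. This subarray runs from index 0 to index 8.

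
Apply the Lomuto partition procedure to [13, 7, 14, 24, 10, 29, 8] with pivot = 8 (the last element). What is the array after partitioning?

Lomuto partition with pivot = 8:

Initial array: [13, 7, 14, 24, 10, 29, 8]

arr[0]=13 > 8: no swap
arr[1]=7 <= 8: swap with position 0, array becomes [7, 13, 14, 24, 10, 29, 8]
arr[2]=14 > 8: no swap
arr[3]=24 > 8: no swap
arr[4]=10 > 8: no swap
arr[5]=29 > 8: no swap

Place pivot at position 1: [7, 8, 14, 24, 10, 29, 13]
Pivot position: 1

After partitioning with pivot 8, the array becomes [7, 8, 14, 24, 10, 29, 13]. The pivot is placed at index 1. All elements to the left of the pivot are <= 8, and all elements to the right are > 8.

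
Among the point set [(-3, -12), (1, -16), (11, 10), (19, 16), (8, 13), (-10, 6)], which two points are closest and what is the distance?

Computing all pairwise distances among 6 points:

d((-3, -12), (1, -16)) = 5.6569
d((-3, -12), (11, 10)) = 26.0768
d((-3, -12), (19, 16)) = 35.609
d((-3, -12), (8, 13)) = 27.313
d((-3, -12), (-10, 6)) = 19.3132
d((1, -16), (11, 10)) = 27.8568
d((1, -16), (19, 16)) = 36.7151
d((1, -16), (8, 13)) = 29.8329
d((1, -16), (-10, 6)) = 24.5967
d((11, 10), (19, 16)) = 10.0
d((11, 10), (8, 13)) = 4.2426 <-- minimum
d((11, 10), (-10, 6)) = 21.3776
d((19, 16), (8, 13)) = 11.4018
d((19, 16), (-10, 6)) = 30.6757
d((8, 13), (-10, 6)) = 19.3132

Closest pair: (11, 10) and (8, 13) with distance 4.2426

The closest pair is (11, 10) and (8, 13) with Euclidean distance 4.2426. For 6 points, brute-force pairwise comparison is shown above. For large n, the divide-and-conquer algorithm (sort by x, recurse on halves, check the dividing strip) achieves O(n log n).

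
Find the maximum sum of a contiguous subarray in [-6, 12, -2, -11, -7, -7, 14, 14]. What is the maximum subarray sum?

Using Kadane's algorithm on [-6, 12, -2, -11, -7, -7, 14, 14]:

Scanning through the array:
Position 1 (value 12): max_ending_here = 12, max_so_far = 12
Position 2 (value -2): max_ending_here = 10, max_so_far = 12
Position 3 (value -11): max_ending_here = -1, max_so_far = 12
Position 4 (value -7): max_ending_here = -7, max_so_far = 12
Position 5 (value -7): max_ending_here = -7, max_so_far = 12
Position 6 (value 14): max_ending_here = 14, max_so_far = 14
Position 7 (value 14): max_ending_here = 28, max_so_far = 28

Maximum subarray: [14, 14]
Maximum sum: 28

The maximum subarray is [14, 14] with sum 28. This subarray runs from index 6 to index 7.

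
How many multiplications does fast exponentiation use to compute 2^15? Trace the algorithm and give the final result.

Computing 2^15 by squaring (build up from 2^1; each line after the first costs one multiplication):

2^1 = 2
2^2 = (2^1)^2 = 2^2 = 4
2^3 = 2 * 2^2 = 2 * 4 = 8
2^6 = (2^3)^2 = 8^2 = 64
2^7 = 2 * 2^6 = 2 * 64 = 128
2^14 = (2^7)^2 = 128^2 = 16384
2^15 = 2 * 2^14 = 2 * 16384 = 32768

Result: 32768
Multiplications needed: 6 (6 lines after 2^1)

2^15 = 32768. Using exponentiation by squaring, this requires 6 multiplications. The key idea: if the exponent is even, square the half-power; if odd, multiply by the base once.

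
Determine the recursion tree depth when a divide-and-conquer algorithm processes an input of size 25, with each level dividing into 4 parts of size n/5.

For divide and conquer with division factor 5:

Problem sizes at each level:
Level 0: 25
Level 1: 5
Level 2: 1

The root is level 0 and the size-1 base case is level 2 (the tree spans levels 0 through 2, i.e. 3 levels counting the root), so the depth is the number of divisions: log_5(25) = 2

The recursion tree depth is log_5(25) = 2. At each level, the problem size is divided by 5, so it takes 2 divisions to reduce to a base case of size 1. The algorithm makes 4 recursive calls at each level.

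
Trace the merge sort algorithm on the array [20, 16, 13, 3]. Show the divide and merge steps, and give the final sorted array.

Merge sort trace:

Split: [20, 16, 13, 3] -> [20, 16] and [13, 3]
  Split: [20, 16] -> [20] and [16]
  Merge: [20] + [16] -> [16, 20]
  Split: [13, 3] -> [13] and [3]
  Merge: [13] + [3] -> [3, 13]
Merge: [16, 20] + [3, 13] -> [3, 13, 16, 20]

Final sorted array: [3, 13, 16, 20]

The merge sort proceeds by recursively splitting the array and merging sorted halves.
After all merges, the sorted array is [3, 13, 16, 20].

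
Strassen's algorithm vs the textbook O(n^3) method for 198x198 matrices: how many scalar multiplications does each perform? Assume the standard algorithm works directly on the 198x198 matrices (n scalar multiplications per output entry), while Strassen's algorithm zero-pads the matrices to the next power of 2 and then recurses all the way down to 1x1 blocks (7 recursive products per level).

Matrix multiplication for 198x198 matrices:

Strassen's algorithm requires power-of-2 dimensions. Pad 198x198 to 256x256 (next power of 2).

Standard algorithm: 198^3 = 7762392 multiplications
Strassen's algorithm: 7^(log2(256)) = 7^8 = 5764801 multiplications
Savings: 7762392 - 5764801 = 1997591 multiplications

Standard: 7762392 multiplications (198^3). Strassen: 5764801 multiplications (7^8, after padding to 256x256). Strassen reduces 8 recursive multiplications to 7 at each level.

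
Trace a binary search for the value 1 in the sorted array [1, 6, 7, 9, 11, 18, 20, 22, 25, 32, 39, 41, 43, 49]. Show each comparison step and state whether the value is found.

Binary search for 1 in [1, 6, 7, 9, 11, 18, 20, 22, 25, 32, 39, 41, 43, 49]:

lo=0, hi=13, mid=6, arr[mid]=20 -> 20 > 1, search left half
lo=0, hi=5, mid=2, arr[mid]=7 -> 7 > 1, search left half
lo=0, hi=1, mid=0, arr[mid]=1 -> Found target at index 0!

Binary search finds 1 at index 0 after 3 comparisons. The search repeatedly halves the search space by comparing with the middle element.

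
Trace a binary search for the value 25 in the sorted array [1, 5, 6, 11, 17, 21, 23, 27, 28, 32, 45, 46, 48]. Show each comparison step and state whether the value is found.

Binary search for 25 in [1, 5, 6, 11, 17, 21, 23, 27, 28, 32, 45, 46, 48]:

lo=0, hi=12, mid=6, arr[mid]=23 -> 23 < 25, search right half
lo=7, hi=12, mid=9, arr[mid]=32 -> 32 > 25, search left half
lo=7, hi=8, mid=7, arr[mid]=27 -> 27 > 25, search left half
lo=7 > hi=6, target 25 not found

Binary search determines that 25 is not in the array after 3 comparisons. The search space was exhausted without finding the target.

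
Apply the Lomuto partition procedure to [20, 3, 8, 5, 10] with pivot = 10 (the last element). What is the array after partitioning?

Lomuto partition with pivot = 10:

Initial array: [20, 3, 8, 5, 10]

arr[0]=20 > 10: no swap
arr[1]=3 <= 10: swap with position 0, array becomes [3, 20, 8, 5, 10]
arr[2]=8 <= 10: swap with position 1, array becomes [3, 8, 20, 5, 10]
arr[3]=5 <= 10: swap with position 2, array becomes [3, 8, 5, 20, 10]

Place pivot at position 3: [3, 8, 5, 10, 20]
Pivot position: 3

After partitioning with pivot 10, the array becomes [3, 8, 5, 10, 20]. The pivot is placed at index 3. All elements to the left of the pivot are <= 10, and all elements to the right are > 10.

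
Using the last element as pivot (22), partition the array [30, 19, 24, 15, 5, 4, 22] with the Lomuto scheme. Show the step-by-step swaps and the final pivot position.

Lomuto partition with pivot = 22:

Initial array: [30, 19, 24, 15, 5, 4, 22]

arr[0]=30 > 22: no swap
arr[1]=19 <= 22: swap with position 0, array becomes [19, 30, 24, 15, 5, 4, 22]
arr[2]=24 > 22: no swap
arr[3]=15 <= 22: swap with position 1, array becomes [19, 15, 24, 30, 5, 4, 22]
arr[4]=5 <= 22: swap with position 2, array becomes [19, 15, 5, 30, 24, 4, 22]
arr[5]=4 <= 22: swap with position 3, array becomes [19, 15, 5, 4, 24, 30, 22]

Place pivot at position 4: [19, 15, 5, 4, 22, 30, 24]
Pivot position: 4

After partitioning with pivot 22, the array becomes [19, 15, 5, 4, 22, 30, 24]. The pivot is placed at index 4. All elements to the left of the pivot are <= 22, and all elements to the right are > 22.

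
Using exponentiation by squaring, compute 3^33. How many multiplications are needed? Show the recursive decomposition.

Computing 3^33 by squaring (build up from 3^1; each line after the first costs one multiplication):

3^1 = 3
3^2 = (3^1)^2 = 3^2 = 9
3^4 = (3^2)^2 = 9^2 = 81
3^8 = (3^4)^2 = 81^2 = 6561
3^16 = (3^8)^2 = 6561^2 = 43046721
3^32 = (3^16)^2 = 43046721^2 = 1853020188851841
3^33 = 3 * 3^32 = 3 * 1853020188851841 = 5559060566555523

Result: 5559060566555523
Multiplications needed: 6 (6 lines after 3^1)

3^33 = 5559060566555523. Using exponentiation by squaring, this requires 6 multiplications. The key idea: if the exponent is even, square the half-power; if odd, multiply by the base once.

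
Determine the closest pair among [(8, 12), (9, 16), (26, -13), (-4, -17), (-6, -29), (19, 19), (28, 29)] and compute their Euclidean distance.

Computing all pairwise distances among 7 points:

d((8, 12), (9, 16)) = 4.1231 <-- minimum
d((8, 12), (26, -13)) = 30.8058
d((8, 12), (-4, -17)) = 31.3847
d((8, 12), (-6, -29)) = 43.3244
d((8, 12), (19, 19)) = 13.0384
d((8, 12), (28, 29)) = 26.2488
d((9, 16), (26, -13)) = 33.6155
d((9, 16), (-4, -17)) = 35.4683
d((9, 16), (-6, -29)) = 47.4342
d((9, 16), (19, 19)) = 10.4403
d((9, 16), (28, 29)) = 23.0217
d((26, -13), (-4, -17)) = 30.2655
d((26, -13), (-6, -29)) = 35.7771
d((26, -13), (19, 19)) = 32.7567
d((26, -13), (28, 29)) = 42.0476
d((-4, -17), (-6, -29)) = 12.1655
d((-4, -17), (19, 19)) = 42.72
d((-4, -17), (28, 29)) = 56.0357
d((-6, -29), (19, 19)) = 54.1202
d((-6, -29), (28, 29)) = 67.2309
d((19, 19), (28, 29)) = 13.4536

Closest pair: (8, 12) and (9, 16) with distance 4.1231

The closest pair is (8, 12) and (9, 16) with Euclidean distance 4.1231. For 7 points, brute-force pairwise comparison is shown above. For large n, the divide-and-conquer algorithm (sort by x, recurse on halves, check the dividing strip) achieves O(n log n).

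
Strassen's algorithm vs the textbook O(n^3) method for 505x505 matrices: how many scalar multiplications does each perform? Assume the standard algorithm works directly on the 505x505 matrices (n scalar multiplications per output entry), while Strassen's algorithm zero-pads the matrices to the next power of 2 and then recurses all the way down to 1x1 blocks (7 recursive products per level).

Matrix multiplication for 505x505 matrices:

Strassen's algorithm requires power-of-2 dimensions. Pad 505x505 to 512x512 (next power of 2).

Standard algorithm: 505^3 = 128787625 multiplications
Strassen's algorithm: 7^(log2(512)) = 7^9 = 40353607 multiplications
Savings: 128787625 - 40353607 = 88434018 multiplications

Standard: 128787625 multiplications (505^3). Strassen: 40353607 multiplications (7^9, after padding to 512x512). Strassen reduces 8 recursive multiplications to 7 at each level.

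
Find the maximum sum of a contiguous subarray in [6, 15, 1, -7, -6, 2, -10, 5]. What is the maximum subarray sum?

Using Kadane's algorithm on [6, 15, 1, -7, -6, 2, -10, 5]:

Scanning through the array:
Position 1 (value 15): max_ending_here = 21, max_so_far = 21
Position 2 (value 1): max_ending_here = 22, max_so_far = 22
Position 3 (value -7): max_ending_here = 15, max_so_far = 22
Position 4 (value -6): max_ending_here = 9, max_so_far = 22
Position 5 (value 2): max_ending_here = 11, max_so_far = 22
Position 6 (value -10): max_ending_here = 1, max_so_far = 22
Position 7 (value 5): max_ending_here = 6, max_so_far = 22

Maximum subarray: [6, 15, 1]
Maximum sum: 22

The maximum subarray is [6, 15, 1] with sum 22. This subarray runs from index 0 to index 2.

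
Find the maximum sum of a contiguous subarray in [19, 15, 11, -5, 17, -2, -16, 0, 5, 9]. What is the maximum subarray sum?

Using Kadane's algorithm on [19, 15, 11, -5, 17, -2, -16, 0, 5, 9]:

Scanning through the array:
Position 1 (value 15): max_ending_here = 34, max_so_far = 34
Position 2 (value 11): max_ending_here = 45, max_so_far = 45
Position 3 (value -5): max_ending_here = 40, max_so_far = 45
Position 4 (value 17): max_ending_here = 57, max_so_far = 57
Position 5 (value -2): max_ending_here = 55, max_so_far = 57
Position 6 (value -16): max_ending_here = 39, max_so_far = 57
Position 7 (value 0): max_ending_here = 39, max_so_far = 57
Position 8 (value 5): max_ending_here = 44, max_so_far = 57
Position 9 (value 9): max_ending_here = 53, max_so_far = 57

Maximum subarray: [19, 15, 11, -5, 17]
Maximum sum: 57

The maximum subarray is [19, 15, 11, -5, 17] with sum 57. This subarray runs from index 0 to index 4.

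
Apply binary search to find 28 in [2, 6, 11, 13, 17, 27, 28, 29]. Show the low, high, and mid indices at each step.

Binary search for 28 in [2, 6, 11, 13, 17, 27, 28, 29]:

lo=0, hi=7, mid=3, arr[mid]=13 -> 13 < 28, search right half
lo=4, hi=7, mid=5, arr[mid]=27 -> 27 < 28, search right half
lo=6, hi=7, mid=6, arr[mid]=28 -> Found target at index 6!

Binary search finds 28 at index 6 after 3 comparisons. The search repeatedly halves the search space by comparing with the middle element.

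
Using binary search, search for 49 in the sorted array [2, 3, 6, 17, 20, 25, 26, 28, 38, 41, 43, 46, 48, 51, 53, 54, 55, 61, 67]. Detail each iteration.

Binary search for 49 in [2, 3, 6, 17, 20, 25, 26, 28, 38, 41, 43, 46, 48, 51, 53, 54, 55, 61, 67]:

lo=0, hi=18, mid=9, arr[mid]=41 -> 41 < 49, search right half
lo=10, hi=18, mid=14, arr[mid]=53 -> 53 > 49, search left half
lo=10, hi=13, mid=11, arr[mid]=46 -> 46 < 49, search right half
lo=12, hi=13, mid=12, arr[mid]=48 -> 48 < 49, search right half
lo=13, hi=13, mid=13, arr[mid]=51 -> 51 > 49, search left half
lo=13 > hi=12, target 49 not found

Binary search determines that 49 is not in the array after 5 comparisons. The search space was exhausted without finding the target.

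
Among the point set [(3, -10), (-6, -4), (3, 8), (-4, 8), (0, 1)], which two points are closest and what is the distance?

Computing all pairwise distances among 5 points:

d((3, -10), (-6, -4)) = 10.8167
d((3, -10), (3, 8)) = 18.0
d((3, -10), (-4, 8)) = 19.3132
d((3, -10), (0, 1)) = 11.4018
d((-6, -4), (3, 8)) = 15.0
d((-6, -4), (-4, 8)) = 12.1655
d((-6, -4), (0, 1)) = 7.8102
d((3, 8), (-4, 8)) = 7.0 <-- minimum
d((3, 8), (0, 1)) = 7.6158
d((-4, 8), (0, 1)) = 8.0623

Closest pair: (3, 8) and (-4, 8) with distance 7.0

The closest pair is (3, 8) and (-4, 8) with Euclidean distance 7.0. For 5 points, brute-force pairwise comparison is shown above. For large n, the divide-and-conquer algorithm (sort by x, recurse on halves, check the dividing strip) achieves O(n log n).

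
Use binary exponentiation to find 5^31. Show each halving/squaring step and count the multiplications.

Computing 5^31 by squaring (build up from 5^1; each line after the first costs one multiplication):

5^1 = 5
5^2 = (5^1)^2 = 5^2 = 25
5^3 = 5 * 5^2 = 5 * 25 = 125
5^6 = (5^3)^2 = 125^2 = 15625
5^7 = 5 * 5^6 = 5 * 15625 = 78125
5^14 = (5^7)^2 = 78125^2 = 6103515625
5^15 = 5 * 5^14 = 5 * 6103515625 = 30517578125
5^30 = (5^15)^2 = 30517578125^2 = 931322574615478515625
5^31 = 5 * 5^30 = 5 * 931322574615478515625 = 4656612873077392578125

Result: 4656612873077392578125
Multiplications needed: 8 (8 lines after 5^1)

5^31 = 4656612873077392578125. Using exponentiation by squaring, this requires 8 multiplications. The key idea: if the exponent is even, square the half-power; if odd, multiply by the base once.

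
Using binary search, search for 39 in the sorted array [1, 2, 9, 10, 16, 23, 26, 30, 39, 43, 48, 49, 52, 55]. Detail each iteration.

Binary search for 39 in [1, 2, 9, 10, 16, 23, 26, 30, 39, 43, 48, 49, 52, 55]:

lo=0, hi=13, mid=6, arr[mid]=26 -> 26 < 39, search right half
lo=7, hi=13, mid=10, arr[mid]=48 -> 48 > 39, search left half
lo=7, hi=9, mid=8, arr[mid]=39 -> Found target at index 8!

Binary search finds 39 at index 8 after 3 comparisons. The search repeatedly halves the search space by comparing with the middle element.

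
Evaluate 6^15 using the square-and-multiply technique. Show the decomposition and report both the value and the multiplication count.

Computing 6^15 by squaring (build up from 6^1; each line after the first costs one multiplication):

6^1 = 6
6^2 = (6^1)^2 = 6^2 = 36
6^3 = 6 * 6^2 = 6 * 36 = 216
6^6 = (6^3)^2 = 216^2 = 46656
6^7 = 6 * 6^6 = 6 * 46656 = 279936
6^14 = (6^7)^2 = 279936^2 = 78364164096
6^15 = 6 * 6^14 = 6 * 78364164096 = 470184984576

Result: 470184984576
Multiplications needed: 6 (6 lines after 6^1)

6^15 = 470184984576. Using exponentiation by squaring, this requires 6 multiplications. The key idea: if the exponent is even, square the half-power; if odd, multiply by the base once.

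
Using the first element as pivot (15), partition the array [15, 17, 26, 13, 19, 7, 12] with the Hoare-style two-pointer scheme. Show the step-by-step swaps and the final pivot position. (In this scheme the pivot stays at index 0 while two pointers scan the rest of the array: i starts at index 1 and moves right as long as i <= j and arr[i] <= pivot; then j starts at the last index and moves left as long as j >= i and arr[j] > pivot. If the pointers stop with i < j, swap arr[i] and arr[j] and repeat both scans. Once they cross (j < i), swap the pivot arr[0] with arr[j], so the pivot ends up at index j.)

Hoare-style two-pointer partition with pivot = 15:

Initial array: [15, 17, 26, 13, 19, 7, 12]

Pointers start at i = 1, j = 6.
i stops at index 1 (arr[1]=17 > 15), j stops at index 6 (arr[6]=12 <= 15): swap arr[1] and arr[6], array becomes [15, 12, 26, 13, 19, 7, 17]
i stops at index 2 (arr[2]=26 > 15), j stops at index 5 (arr[5]=7 <= 15): swap arr[2] and arr[5], array becomes [15, 12, 7, 13, 19, 26, 17]
i ends at 4, j ends at 3: the pointers have crossed (j < i), so scanning stops.

Swap pivot arr[0] with arr[3] to place pivot at position 3: [13, 12, 7, 15, 19, 26, 17]
Pivot position: 3

After partitioning with pivot 15, the array becomes [13, 12, 7, 15, 19, 26, 17]. The pivot is placed at index 3. All elements to the left of the pivot are <= 15, and all elements to the right are > 15.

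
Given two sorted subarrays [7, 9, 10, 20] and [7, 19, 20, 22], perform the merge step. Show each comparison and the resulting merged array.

Merging process:

Compare 7 vs 7: take 7 from left. Merged: [7]
Compare 9 vs 7: take 7 from right. Merged: [7, 7]
Compare 9 vs 19: take 9 from left. Merged: [7, 7, 9]
Compare 10 vs 19: take 10 from left. Merged: [7, 7, 9, 10]
Compare 20 vs 19: take 19 from right. Merged: [7, 7, 9, 10, 19]
Compare 20 vs 20: take 20 from left. Merged: [7, 7, 9, 10, 19, 20]
Append remaining from right: [20, 22]. Merged: [7, 7, 9, 10, 19, 20, 20, 22]

Final merged array: [7, 7, 9, 10, 19, 20, 20, 22]
Total comparisons: 6

The merged array is [7, 7, 9, 10, 19, 20, 20, 22], requiring 6 comparisons. The merge step runs in O(n) time where n is the total number of elements.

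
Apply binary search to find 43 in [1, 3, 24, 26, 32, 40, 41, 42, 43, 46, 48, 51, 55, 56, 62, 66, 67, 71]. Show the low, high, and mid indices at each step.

Binary search for 43 in [1, 3, 24, 26, 32, 40, 41, 42, 43, 46, 48, 51, 55, 56, 62, 66, 67, 71]:

lo=0, hi=17, mid=8, arr[mid]=43 -> Found target at index 8!

Binary search finds 43 at index 8 after 1 comparisons. The search repeatedly halves the search space by comparing with the middle element.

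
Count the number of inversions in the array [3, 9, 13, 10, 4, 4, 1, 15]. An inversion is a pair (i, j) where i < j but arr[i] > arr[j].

Finding inversions in [3, 9, 13, 10, 4, 4, 1, 15]:

(0, 6): arr[0]=3 > arr[6]=1
(1, 4): arr[1]=9 > arr[4]=4
(1, 5): arr[1]=9 > arr[5]=4
(1, 6): arr[1]=9 > arr[6]=1
(2, 3): arr[2]=13 > arr[3]=10
(2, 4): arr[2]=13 > arr[4]=4
(2, 5): arr[2]=13 > arr[5]=4
(2, 6): arr[2]=13 > arr[6]=1
(3, 4): arr[3]=10 > arr[4]=4
(3, 5): arr[3]=10 > arr[5]=4
(3, 6): arr[3]=10 > arr[6]=1
(4, 6): arr[4]=4 > arr[6]=1
(5, 6): arr[5]=4 > arr[6]=1

Total inversions: 13

The array has 13 inversion(s): (0,6), (1,4), (1,5), (1,6), (2,3), (2,4), (2,5), (2,6), (3,4), (3,5), (3,6), (4,6), (5,6). Each pair (i,j) satisfies i < j and arr[i] > arr[j].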